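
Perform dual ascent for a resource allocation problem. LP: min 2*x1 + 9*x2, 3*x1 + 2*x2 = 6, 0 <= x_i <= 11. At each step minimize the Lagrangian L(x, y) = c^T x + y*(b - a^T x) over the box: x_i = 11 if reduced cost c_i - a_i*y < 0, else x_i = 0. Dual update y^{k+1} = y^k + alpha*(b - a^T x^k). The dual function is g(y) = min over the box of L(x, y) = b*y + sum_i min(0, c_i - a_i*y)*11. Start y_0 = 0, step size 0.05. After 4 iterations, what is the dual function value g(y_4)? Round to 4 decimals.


Dual ascent for LP: min 2*x1 + 9*x2, 3*x1 + 2*x2 = 6, 0 <= x_i <= 11
Step 1: y^k = 0.0, reduced costs: (2.0, 9.0)
  x^k = (0.0, 0.0), subgradient = b - a^T x = 6.0
  y^{k+1} = 0.0 + 0.05*6.0 = 0.3
Step 2: y^k = 0.3, reduced costs: (1.1, 8.4)
  x^k = (0.0, 0.0), subgradient = b - a^T x = 6.0
  y^{k+1} = 0.3 + 0.05*6.0 = 0.6
Step 3: y^k = 0.6, reduced costs: (0.2, 7.8)
  x^k = (0.0, 0.0), subgradient = b - a^T x = 6.0
  y^{k+1} = 0.6 + 0.05*6.0 = 0.9
Step 4: y^k = 0.9, reduced costs: (-0.7, 7.2)
  x^k = (11.0, 0.0), subgradient = b - a^T x = -27.0
  y^{k+1} = 0.9 + 0.05*-27.0 = -0.45
Dual objective at y_4 = -0.45: reduced costs (3.35, 9.9), box minimizer x = (0.0, 0.0)
g(y_4) = b*y + (c1 - a1*y)*x1 + (c2 - a2*y)*x2 = 6*(-0.45) + 3.35*0.0 + 9.9*0.0 = -2.7 + 0.0 + 0.0 = -2.7


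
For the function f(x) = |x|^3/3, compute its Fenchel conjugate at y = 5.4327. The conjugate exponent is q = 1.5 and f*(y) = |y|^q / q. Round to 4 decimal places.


The conjugate exponent q satisfies 1/p + 1/q = 1.
p = 3, so q = 3/(3 - 1) = 1.5
|y|^q = 5.4327^1.5 = 12.6626
f*(5.4327) = 12.6626 / 1.5 = 8.4417


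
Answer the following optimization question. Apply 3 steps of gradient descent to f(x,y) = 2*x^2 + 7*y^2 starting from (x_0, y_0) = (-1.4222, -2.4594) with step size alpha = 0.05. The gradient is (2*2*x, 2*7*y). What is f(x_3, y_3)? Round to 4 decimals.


Gradient descent on f(x,y) = 2*x^2 + 7*y^2.
Starting point: (-1.4222, -2.4594), alpha = 0.05
Step 1: grad_x = 2*2*-1.4222 = -5.6888, grad_y = 2*7*-2.4594 = -34.4316
  x_1 = -1.4222 - 0.05*-5.6888 = -1.1378
  y_1 = -2.4594 - 0.05*-34.4316 = -0.7378
Step 2: grad_x = 2*2*-1.1378 = -4.551, grad_y = 2*7*-0.7378 = -10.3295
  x_2 = -1.1378 - 0.05*-4.551 = -0.9102
  y_2 = -0.7378 - 0.05*-10.3295 = -0.2213
Step 3: grad_x = 2*2*-0.9102 = -3.6408, grad_y = 2*7*-0.2213 = -3.0988
  x_3 = -0.9102 - 0.05*-3.6408 = -0.7282
  y_3 = -0.2213 - 0.05*-3.0988 = -0.0664
f(-0.7282, -0.0664) = 2*(-0.7282)^2 + 7*(-0.0664)^2 = 1.0913


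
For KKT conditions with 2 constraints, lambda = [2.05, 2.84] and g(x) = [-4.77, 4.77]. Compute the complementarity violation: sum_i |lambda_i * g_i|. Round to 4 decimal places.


KKT complementary slackness check:
lambda_1 * g_1 = 2.05 * -4.77 = -9.7785
lambda_2 * g_2 = 2.84 * 4.77 = 13.5468
Total violation = 9.7785 + 13.5468 = 23.3253


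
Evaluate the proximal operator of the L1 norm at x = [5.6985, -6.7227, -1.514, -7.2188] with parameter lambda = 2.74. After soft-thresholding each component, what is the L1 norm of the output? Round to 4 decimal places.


Soft-thresholding with lambda = 2.74:
prox(5.6985) = sign(5.6985)*max(|5.6985| - 2.74, 0) = 2.9585
prox(-6.7227) = sign(-6.7227)*max(|-6.7227| - 2.74, 0) = -3.9827
prox(-1.514) = sign(-1.514)*max(|-1.514| - 2.74, 0) = 0.0
prox(-7.2188) = sign(-7.2188)*max(|-7.2188| - 2.74, 0) = -4.4788
prox(x) = [2.9585, -3.9827, 0.0, -4.4788]
||prox(x)||_1 = 2.9585 + 3.9827 + 0.0 + 4.4788 = 11.42


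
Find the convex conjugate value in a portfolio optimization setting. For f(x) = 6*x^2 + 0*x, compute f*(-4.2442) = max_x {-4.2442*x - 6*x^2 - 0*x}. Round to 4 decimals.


f*(y) = sup_x {y*x - a*x^2 - b*x} = sup_x {(y-b)*x - a*x^2}
FOC: (y - b) - 2a*x = 0 => x* = (y - b)/(2a)
x* = (-4.2442 - 0)/(2*6) = -0.3537
f*(-4.2442) = (y-b)^2/(4a) = (-4.2442 - 0)^2/(4*6)
= 18.0132/24 = 0.7506


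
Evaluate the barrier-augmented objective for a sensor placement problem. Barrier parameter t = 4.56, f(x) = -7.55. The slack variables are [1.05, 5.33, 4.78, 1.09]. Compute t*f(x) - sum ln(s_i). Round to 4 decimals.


Step 1: Compute log-barrier.
ln values: [0.0488, 1.6734, 1.5644, 0.0862]
phi = -(0.0488 + 1.6734 + 1.5644 + 0.0862) = -3.3728
Step 2: Compute augmented objective.
t*f(x) = 4.56*-7.55 = -34.428
Total = -34.428 - 3.3728 = -37.8008


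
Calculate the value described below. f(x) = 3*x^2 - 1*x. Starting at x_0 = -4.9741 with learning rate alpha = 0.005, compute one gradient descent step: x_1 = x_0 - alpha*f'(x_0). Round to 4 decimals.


We compute the gradient at x_0 and apply the update.
f'(x) = 6*x - 1
f'(-4.9741) = 6*-4.9741 - 1 = -30.8446
x_1 = -4.9741 - 0.005*-30.8446 = -4.8199


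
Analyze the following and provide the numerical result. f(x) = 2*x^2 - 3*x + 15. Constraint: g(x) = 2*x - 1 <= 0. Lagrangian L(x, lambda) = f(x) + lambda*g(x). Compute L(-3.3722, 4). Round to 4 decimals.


Step 1: Evaluate f(x).
f(-3.3722) = 2*(-3.3722)^2 - 3*(-3.3722) + 15 = 47.8601
Step 2: Evaluate g(x).
g(-3.3722) = 2*-3.3722 - 1 = -7.7444
Step 3: Compute Lagrangian.
L = 47.8601 + 4*-7.7444 = 16.8825


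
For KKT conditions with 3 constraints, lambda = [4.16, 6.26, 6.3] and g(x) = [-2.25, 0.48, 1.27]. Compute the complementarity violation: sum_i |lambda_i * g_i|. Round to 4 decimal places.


KKT complementary slackness check:
lambda_1 * g_1 = 4.16 * -2.25 = -9.36
lambda_2 * g_2 = 6.26 * 0.48 = 3.0048
lambda_3 * g_3 = 6.3 * 1.27 = 8.001
Total violation = 9.36 + 3.0048 + 8.001 = 20.3658


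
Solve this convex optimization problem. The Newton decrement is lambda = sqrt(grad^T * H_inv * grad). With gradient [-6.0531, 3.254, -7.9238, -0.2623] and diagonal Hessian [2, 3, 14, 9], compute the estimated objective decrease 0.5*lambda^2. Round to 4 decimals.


Step 1: H is diagonal, so H^(-1) * g = [-3.0266, 1.0847, -0.566, -0.0291].
Step 2: g^T H^(-1) g = sum_i g_i^2 / H_ii
  = (-6.0531)^2/2 + (3.254)^2/3 + (-7.9238)^2/14 + (-0.2623)^2/9
  = 18.32 + 3.5295 + 4.4848 + 0.0076 = 26.3419
Step 3: Objective decrease = 0.5 * g^T H^(-1) g = 13.171


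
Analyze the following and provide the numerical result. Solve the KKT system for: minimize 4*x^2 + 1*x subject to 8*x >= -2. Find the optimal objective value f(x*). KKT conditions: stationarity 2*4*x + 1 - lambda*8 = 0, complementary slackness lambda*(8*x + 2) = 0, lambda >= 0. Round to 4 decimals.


Step 1: Try lambda = 0 (constraint inactive).
Stationarity: 2*4*x + 1 = 0
x* = -1/(2*4) = -0.125
Check constraint: 8*-0.125 = -1.0 >= -2 -- satisfied.
Step 2: Compute optimal value.
f(x*) = 4*(-0.125)^2 + 1*(-0.125) = -0.0625


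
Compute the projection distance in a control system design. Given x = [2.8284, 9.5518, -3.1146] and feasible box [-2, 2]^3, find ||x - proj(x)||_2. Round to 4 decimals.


Project each component onto [-2, 2].
clip(2.8284) = 2.0, clip(9.5518) = 2.0, clip(-3.1146) = -2.0
Projection = [2.0, 2.0, -2.0]
Squared diffs: [0.6862, 57.0297, 1.2423]
Distance = sqrt(58.9582) = 7.6784


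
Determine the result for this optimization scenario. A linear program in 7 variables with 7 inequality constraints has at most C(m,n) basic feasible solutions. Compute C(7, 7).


Each vertex corresponds to some choice of n active constraints out of m, so the number of vertices is at most C(m, n) = m! / (n!(m-n)!).
m = 7, n = 7
Numerator: 7 * 6 * 5 * 4 * 3 * 2 * 1
Denominator: 7! = 5040
C(7, 7) = 1


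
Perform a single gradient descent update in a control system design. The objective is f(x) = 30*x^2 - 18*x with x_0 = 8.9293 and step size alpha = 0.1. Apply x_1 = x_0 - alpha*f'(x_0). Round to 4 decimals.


We compute the gradient at x_0 and apply the update.
f'(x) = 60*x - 18
f'(8.9293) = 60*8.9293 - 18 = 517.758
x_1 = 8.9293 - 0.1*517.758 = -42.8465


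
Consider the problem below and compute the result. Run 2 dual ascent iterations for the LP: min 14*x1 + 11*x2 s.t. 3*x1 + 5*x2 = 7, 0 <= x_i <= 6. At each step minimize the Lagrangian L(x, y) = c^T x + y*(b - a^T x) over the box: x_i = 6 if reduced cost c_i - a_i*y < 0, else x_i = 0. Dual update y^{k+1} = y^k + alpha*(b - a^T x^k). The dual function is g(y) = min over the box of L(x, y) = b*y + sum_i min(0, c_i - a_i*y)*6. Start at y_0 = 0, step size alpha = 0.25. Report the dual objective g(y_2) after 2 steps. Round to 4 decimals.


Dual ascent for LP: min 14*x1 + 11*x2, 3*x1 + 5*x2 = 7, 0 <= x_i <= 6
Step 1: y^k = 0.0, reduced costs: (14.0, 11.0)
  x^k = (0.0, 0.0), subgradient = b - a^T x = 7.0
  y^{k+1} = 0.0 + 0.25*7.0 = 1.75
Step 2: y^k = 1.75, reduced costs: (8.75, 2.25)
  x^k = (0.0, 0.0), subgradient = b - a^T x = 7.0
  y^{k+1} = 1.75 + 0.25*7.0 = 3.5
Dual objective at y_2 = 3.5: reduced costs (3.5, -6.5), box minimizer x = (0.0, 6.0)
g(y_2) = b*y + (c1 - a1*y)*x1 + (c2 - a2*y)*x2 = 7*3.5 + 3.5*0.0 + (-6.5)*6.0 = 24.5 + 0.0 - 39.0 = -14.5


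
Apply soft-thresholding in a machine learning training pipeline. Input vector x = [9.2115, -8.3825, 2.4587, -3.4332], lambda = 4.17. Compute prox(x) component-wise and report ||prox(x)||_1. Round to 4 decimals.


Soft-thresholding with lambda = 4.17:
prox(9.2115) = sign(9.2115)*max(|9.2115| - 4.17, 0) = 5.0415
prox(-8.3825) = sign(-8.3825)*max(|-8.3825| - 4.17, 0) = -4.2125
prox(2.4587) = sign(2.4587)*max(|2.4587| - 4.17, 0) = 0.0
prox(-3.4332) = sign(-3.4332)*max(|-3.4332| - 4.17, 0) = 0.0
prox(x) = [5.0415, -4.2125, 0.0, 0.0]
||prox(x)||_1 = 5.0415 + 4.2125 + 0.0 + 0.0 = 9.254


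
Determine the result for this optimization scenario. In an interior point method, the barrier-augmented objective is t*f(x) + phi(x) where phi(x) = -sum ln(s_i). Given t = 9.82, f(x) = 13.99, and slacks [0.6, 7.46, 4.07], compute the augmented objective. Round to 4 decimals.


Step 1: Compute log-barrier.
ln values: [-0.5108, 2.0096, 1.4036]
phi = -(-0.5108 + 2.0096 + 1.4036) = -2.9024
Step 2: Compute augmented objective.
t*f(x) = 9.82*13.99 = 137.3818
Total = 137.3818 - 2.9024 = 134.4794


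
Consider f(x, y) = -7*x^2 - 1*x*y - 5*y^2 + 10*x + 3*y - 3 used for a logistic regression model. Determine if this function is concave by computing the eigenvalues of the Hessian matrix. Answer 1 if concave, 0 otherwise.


The Hessian of f(x,y) = -7*x^2 - 1*x*y - 5*y^2 + 10*x + 3*y - 3 is:
H = [[-14, -1], [-1, -10]]
Trace = -14 - 10 = -24
Determinant = -14*-10 - (-1)^2 = 139
Discriminant = (-24)^2 - 4*139 = 20.0
Eigenvalues: lambda_1 = -14.2361, lambda_2 = -9.7639
The function is concave.

1


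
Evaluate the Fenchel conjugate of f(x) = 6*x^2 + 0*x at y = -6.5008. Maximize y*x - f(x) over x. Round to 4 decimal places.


f*(y) = sup_x {y*x - a*x^2 - b*x} = sup_x {(y-b)*x - a*x^2}
FOC: (y - b) - 2a*x = 0 => x* = (y - b)/(2a)
x* = (-6.5008 - 0)/(2*6) = -0.5417
f*(-6.5008) = (y-b)^2/(4a) = (-6.5008 - 0)^2/(4*6)
= 42.2604/24 = 1.7609


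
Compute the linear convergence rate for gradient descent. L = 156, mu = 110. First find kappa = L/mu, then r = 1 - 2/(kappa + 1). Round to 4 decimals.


Step 1: Compute the condition number.
kappa = L/mu = 156/110 = 1.4182
Step 2: Compute the convergence rate.
r = 1 - 2/(kappa + 1) = 1 - 2*mu/(L + mu) = (L - mu)/(L + mu) = 46/266 = 0.1729


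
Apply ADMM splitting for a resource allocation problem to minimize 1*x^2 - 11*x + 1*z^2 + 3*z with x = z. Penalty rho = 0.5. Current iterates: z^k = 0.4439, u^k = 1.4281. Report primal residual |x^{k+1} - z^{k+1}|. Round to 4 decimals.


ADMM iteration with rho = 0.5, z^k = 0.4439, u^k = 1.4281
Step 1: x-update.
Minimize 1*x^2 - 11*x + (0.5/2)*(x - 0.4439 + 1.4281)^2
FOC: (2*1 + 0.5)*x = 11 + 0.5*(0.4439 - 1.4281)
x^{k+1} = 4.2032
Step 2: z-update.
Minimize 1*z^2 + 3*z + (0.5/2)*(4.2032 - z + 1.4281)^2
FOC: (2*1 + 0.5)*z = -3 + 0.5*(4.2032 + 1.4281)
z^{k+1} = -0.0737
Step 3: u-update.
u^{k+1} = 1.4281 + 4.2032 + 0.0737 = 5.705
Step 4: Primal residual = |4.2032 + 0.0737| = 4.2769


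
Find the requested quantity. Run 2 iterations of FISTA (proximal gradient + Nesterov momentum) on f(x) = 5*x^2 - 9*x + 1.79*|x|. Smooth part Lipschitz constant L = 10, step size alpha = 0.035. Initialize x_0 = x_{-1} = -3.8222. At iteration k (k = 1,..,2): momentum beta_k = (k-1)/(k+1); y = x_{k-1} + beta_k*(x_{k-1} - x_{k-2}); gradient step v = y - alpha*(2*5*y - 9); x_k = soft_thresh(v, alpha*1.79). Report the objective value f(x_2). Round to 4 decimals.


FISTA on f(x) = 5*x^2 - 9*x + 1.79*|x|
L = 10, alpha = 0.035
Iteration 1: beta = 0.0, y = -3.8222 + 0.0*(-3.8222 + 3.8222) = -3.8222
  grad(y) = -47.222, v = y - alpha*grad = -2.1694
  prox(v) = soft_thresh(-2.1694, 0.0627) = -2.1068
Iteration 2: beta = 0.3333, y = -2.1068 + 0.3333*(-2.1068 + 3.8222) = -1.535
  grad(y) = -24.3497, v = y - alpha*grad = -0.6827
  prox(v) = soft_thresh(-0.6827, 0.0627) = -0.6201
f(x_2) = 5*(-0.6201)^2 - 9*(-0.6201) + 1.79*|-0.6201| = 8.6132


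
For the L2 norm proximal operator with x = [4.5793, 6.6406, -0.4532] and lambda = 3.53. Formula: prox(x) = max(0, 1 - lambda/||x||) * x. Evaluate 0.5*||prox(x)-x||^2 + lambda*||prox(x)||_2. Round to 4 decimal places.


Step 1: Compute ||x||.
||x|| = 8.0792
Step 2: Compute scaling factor.
scale = max(0, 1 - 3.53/8.0792) = 0.5631
Step 3: prox(x) = [2.5785, 3.7391, -0.2552]
||prox(x)|| = 4.5492
Step 4: Proximal objective.
0.5*||prox-x||^2 = 6.2305
lambda*||prox|| = 16.0587
Total = 22.289


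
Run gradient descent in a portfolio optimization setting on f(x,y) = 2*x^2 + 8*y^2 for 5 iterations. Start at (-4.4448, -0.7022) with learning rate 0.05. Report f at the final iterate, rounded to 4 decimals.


Gradient descent on f(x,y) = 2*x^2 + 8*y^2.
Starting point: (-4.4448, -0.7022), alpha = 0.05
Step 1: grad_x = 2*2*-4.4448 = -17.7792, grad_y = 2*8*-0.7022 = -11.2352
  x_1 = -4.4448 - 0.05*-17.7792 = -3.5558
  y_1 = -0.7022 - 0.05*-11.2352 = -0.1404
Step 2: grad_x = 2*2*-3.5558 = -14.2234, grad_y = 2*8*-0.1404 = -2.247
  x_2 = -3.5558 - 0.05*-14.2234 = -2.8447
  y_2 = -0.1404 - 0.05*-2.247 = -0.0281
Step 3: grad_x = 2*2*-2.8447 = -11.3787, grad_y = 2*8*-0.0281 = -0.4494
  x_3 = -2.8447 - 0.05*-11.3787 = -2.2757
  y_3 = -0.0281 - 0.05*-0.4494 = -0.0056
Step 4: grad_x = 2*2*-2.2757 = -9.103, grad_y = 2*8*-0.0056 = -0.0899
  x_4 = -2.2757 - 0.05*-9.103 = -1.8206
  y_4 = -0.0056 - 0.05*-0.0899 = -0.0011
Step 5: grad_x = 2*2*-1.8206 = -7.2824, grad_y = 2*8*-0.0011 = -0.018
  x_5 = -1.8206 - 0.05*-7.2824 = -1.4565
  y_5 = -0.0011 - 0.05*-0.018 = -0.0002
f(-1.4565, -0.0002) = 2*(-1.4565)^2 + 8*(-0.0002)^2 = 4.2426


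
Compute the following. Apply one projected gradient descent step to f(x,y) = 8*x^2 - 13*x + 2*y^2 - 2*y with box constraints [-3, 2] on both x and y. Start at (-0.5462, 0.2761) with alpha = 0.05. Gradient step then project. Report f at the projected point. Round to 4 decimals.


Step 1: Compute gradient at (-0.5462, 0.2761).
grad_x = 2*8*-0.5462 - 13 = -21.7392
grad_y = 2*2*0.2761 - 2 = -0.8956
Step 2: Gradient step.
x_raw = -0.5462 - 0.05*-21.7392 = 0.5408
y_raw = 0.2761 - 0.05*-0.8956 = 0.3209
Step 3: Project onto [-3, 2].
x_proj = clip(0.5408) = 0.5408
y_proj = clip(0.3209) = 0.3209
Step 4: Evaluate f.
f(0.5408, 0.3209) = -5.1263


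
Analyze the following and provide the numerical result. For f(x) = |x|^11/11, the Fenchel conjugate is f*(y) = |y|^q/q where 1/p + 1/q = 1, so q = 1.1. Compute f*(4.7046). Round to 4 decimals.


The conjugate exponent q satisfies 1/p + 1/q = 1.
p = 11, so q = 11/(11 - 1) = 1.1
|y|^q = 4.7046^1.1 = 5.4926
f*(4.7046) = 5.4926 / 1.1 = 4.9932


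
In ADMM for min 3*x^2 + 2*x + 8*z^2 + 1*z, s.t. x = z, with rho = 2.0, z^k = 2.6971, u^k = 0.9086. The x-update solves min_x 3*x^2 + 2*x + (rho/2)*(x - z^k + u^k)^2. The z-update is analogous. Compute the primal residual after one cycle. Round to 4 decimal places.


ADMM iteration with rho = 2.0, z^k = 2.6971, u^k = 0.9086
Step 1: x-update.
Minimize 3*x^2 + 2*x + (2.0/2)*(x - 2.6971 + 0.9086)^2
FOC: (2*3 + 2.0)*x = -2 + 2.0*(2.6971 - 0.9086)
x^{k+1} = 0.1971
Step 2: z-update.
Minimize 8*z^2 + 1*z + (2.0/2)*(0.1971 - z + 0.9086)^2
FOC: (2*8 + 2.0)*z = -1 + 2.0*(0.1971 + 0.9086)
z^{k+1} = 0.0673
Step 3: u-update.
u^{k+1} = 0.9086 + 0.1971 - 0.0673 = 1.0384
Step 4: Primal residual = |0.1971 - 0.0673| = 0.1298


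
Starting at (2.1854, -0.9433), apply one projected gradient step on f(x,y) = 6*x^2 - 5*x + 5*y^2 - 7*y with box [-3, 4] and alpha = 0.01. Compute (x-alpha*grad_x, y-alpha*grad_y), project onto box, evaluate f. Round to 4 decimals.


Step 1: Compute gradient at (2.1854, -0.9433).
grad_x = 2*6*2.1854 - 5 = 21.2248
grad_y = 2*5*-0.9433 - 7 = -16.433
Step 2: Gradient step.
x_raw = 2.1854 - 0.01*21.2248 = 1.9732
y_raw = -0.9433 - 0.01*-16.433 = -0.779
Step 3: Project onto [-3, 4].
x_proj = clip(1.9732) = 1.9732
y_proj = clip(-0.779) = -0.779
Step 4: Evaluate f.
f(1.9732, -0.779) = 21.981


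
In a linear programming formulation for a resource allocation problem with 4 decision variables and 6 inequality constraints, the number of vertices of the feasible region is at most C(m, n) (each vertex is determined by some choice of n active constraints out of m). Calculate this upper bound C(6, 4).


Each vertex corresponds to some choice of n active constraints out of m, so the number of vertices is at most C(m, n) = m! / (n!(m-n)!).
m = 6, n = 4
Numerator: 6 * 5 * 4 * 3
Denominator: 4! = 24
C(6, 4) = 15


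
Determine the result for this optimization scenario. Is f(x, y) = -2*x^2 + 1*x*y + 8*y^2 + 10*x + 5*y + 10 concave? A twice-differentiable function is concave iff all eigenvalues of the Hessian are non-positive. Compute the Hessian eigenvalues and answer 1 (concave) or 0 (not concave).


The Hessian of f(x,y) = -2*x^2 + 1*x*y + 8*y^2 + 10*x + 5*y + 10 is:
H = [[-4, 1], [1, 16]]
Trace = -4 + 16 = 12
Determinant = -4*16 - (1)^2 = -65
Discriminant = (12)^2 - 4*-65 = 404.0
Eigenvalues: lambda_1 = -4.0499, lambda_2 = 16.0499
The function is not concave.

0


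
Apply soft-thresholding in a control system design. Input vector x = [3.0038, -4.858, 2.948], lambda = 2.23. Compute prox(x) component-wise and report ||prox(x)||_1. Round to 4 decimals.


Soft-thresholding with lambda = 2.23:
prox(3.0038) = sign(3.0038)*max(|3.0038| - 2.23, 0) = 0.7738
prox(-4.858) = sign(-4.858)*max(|-4.858| - 2.23, 0) = -2.628
prox(2.948) = sign(2.948)*max(|2.948| - 2.23, 0) = 0.718
prox(x) = [0.7738, -2.628, 0.718]
||prox(x)||_1 = 0.7738 + 2.628 + 0.718 = 4.1198


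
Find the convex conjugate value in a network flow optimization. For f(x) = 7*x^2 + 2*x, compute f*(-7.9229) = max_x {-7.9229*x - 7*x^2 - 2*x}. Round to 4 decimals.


f*(y) = sup_x {y*x - a*x^2 - b*x} = sup_x {(y-b)*x - a*x^2}
FOC: (y - b) - 2a*x = 0 => x* = (y - b)/(2a)
x* = (-7.9229 - 2)/(2*7) = -0.7088
f*(-7.9229) = (y-b)^2/(4a) = (-7.9229 - 2)^2/(4*7)
= 98.4639/28 = 3.5166


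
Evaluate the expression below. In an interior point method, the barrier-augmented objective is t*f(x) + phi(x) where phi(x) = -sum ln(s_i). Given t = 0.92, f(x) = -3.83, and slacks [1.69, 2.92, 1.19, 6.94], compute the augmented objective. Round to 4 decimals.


Step 1: Compute log-barrier.
ln values: [0.5247, 1.0716, 0.174, 1.9373]
phi = -(0.5247 + 1.0716 + 0.174 + 1.9373) = -3.7076
Step 2: Compute augmented objective.
t*f(x) = 0.92*-3.83 = -3.5236
Total = -3.5236 - 3.7076 = -7.2312


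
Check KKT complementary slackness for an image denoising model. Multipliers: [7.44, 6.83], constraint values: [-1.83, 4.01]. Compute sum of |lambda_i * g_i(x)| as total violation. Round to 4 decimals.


KKT complementary slackness check:
lambda_1 * g_1 = 7.44 * -1.83 = -13.6152
lambda_2 * g_2 = 6.83 * 4.01 = 27.3883
Total violation = 13.6152 + 27.3883 = 41.0035


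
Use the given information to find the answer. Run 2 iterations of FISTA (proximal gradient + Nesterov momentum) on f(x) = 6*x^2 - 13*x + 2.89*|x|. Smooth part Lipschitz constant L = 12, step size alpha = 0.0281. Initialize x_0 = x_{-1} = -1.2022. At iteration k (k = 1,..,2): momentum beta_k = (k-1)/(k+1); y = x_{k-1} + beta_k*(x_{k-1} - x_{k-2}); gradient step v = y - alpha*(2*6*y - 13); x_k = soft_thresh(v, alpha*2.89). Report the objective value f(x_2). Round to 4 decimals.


FISTA on f(x) = 6*x^2 - 13*x + 2.89*|x|
L = 12, alpha = 0.0281
Iteration 1: beta = 0.0, y = -1.2022 + 0.0*(-1.2022 + 1.2022) = -1.2022
  grad(y) = -27.4264, v = y - alpha*grad = -0.4315
  prox(v) = soft_thresh(-0.4315, 0.0812) = -0.3503
Iteration 2: beta = 0.3333, y = -0.3503 + 0.3333*(-0.3503 + 1.2022) = -0.0663
  grad(y) = -13.7961, v = y - alpha*grad = 0.3213
  prox(v) = soft_thresh(0.3213, 0.0812) = 0.2401
f(x_2) = 6*0.2401^2 - 13*0.2401 + 2.89*|0.2401| = -2.0816


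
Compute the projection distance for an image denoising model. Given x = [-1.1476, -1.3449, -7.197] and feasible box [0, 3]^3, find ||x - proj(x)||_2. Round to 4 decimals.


Project each component onto [0, 3].
clip(-1.1476) = 0.0, clip(-1.3449) = 0.0, clip(-7.197) = 0.0
Projection = [0.0, 0.0, 0.0]
Squared diffs: [1.317, 1.8088, 51.7968]
Distance = sqrt(54.9226) = 7.411


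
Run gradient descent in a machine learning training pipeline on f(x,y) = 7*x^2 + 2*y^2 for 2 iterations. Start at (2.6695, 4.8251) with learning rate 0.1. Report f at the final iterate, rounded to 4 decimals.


Gradient descent on f(x,y) = 7*x^2 + 2*y^2.
Starting point: (2.6695, 4.8251), alpha = 0.1
Step 1: grad_x = 2*7*2.6695 = 37.373, grad_y = 2*2*4.8251 = 19.3004
  x_1 = 2.6695 - 0.1*37.373 = -1.0678
  y_1 = 4.8251 - 0.1*19.3004 = 2.8951
Step 2: grad_x = 2*7*-1.0678 = -14.9492, grad_y = 2*2*2.8951 = 11.5802
  x_2 = -1.0678 - 0.1*-14.9492 = 0.4271
  y_2 = 2.8951 - 0.1*11.5802 = 1.737
f(0.4271, 1.737) = 7*0.4271^2 + 2*1.737^2 = 7.3116


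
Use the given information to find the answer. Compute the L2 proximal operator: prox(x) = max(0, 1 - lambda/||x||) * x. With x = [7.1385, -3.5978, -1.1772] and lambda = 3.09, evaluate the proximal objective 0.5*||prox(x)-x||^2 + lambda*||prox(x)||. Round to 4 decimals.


Step 1: Compute ||x||.
||x|| = 8.0801
Step 2: Compute scaling factor.
scale = max(0, 1 - 3.09/8.0801) = 0.6176
Step 3: prox(x) = [4.4086, -2.2219, -0.727]
||prox(x)|| = 4.9901
Step 4: Proximal objective.
0.5*||prox-x||^2 = 4.7741
lambda*||prox|| = 15.4194
Total = 20.1935


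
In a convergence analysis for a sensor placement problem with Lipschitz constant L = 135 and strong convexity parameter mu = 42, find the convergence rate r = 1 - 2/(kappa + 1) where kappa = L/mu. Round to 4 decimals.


Step 1: Compute the condition number.
kappa = L/mu = 135/42 = 3.2143
Step 2: Compute the convergence rate.
r = 1 - 2/(kappa + 1) = 1 - 2*mu/(L + mu) = (L - mu)/(L + mu) = 93/177 = 0.5254


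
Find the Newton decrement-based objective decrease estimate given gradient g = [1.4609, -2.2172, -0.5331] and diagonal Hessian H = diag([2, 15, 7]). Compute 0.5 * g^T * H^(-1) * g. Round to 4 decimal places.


Step 1: H is diagonal, so H^(-1) * g = [0.7305, -0.1478, -0.0762].
Step 2: g^T H^(-1) g = sum_i g_i^2 / H_ii
  = (1.4609)^2/2 + (-2.2172)^2/15 + (-0.5331)^2/7
  = 1.0671 + 0.3277 + 0.0406 = 1.4354
Step 3: Objective decrease = 0.5 * g^T H^(-1) g = 0.7177


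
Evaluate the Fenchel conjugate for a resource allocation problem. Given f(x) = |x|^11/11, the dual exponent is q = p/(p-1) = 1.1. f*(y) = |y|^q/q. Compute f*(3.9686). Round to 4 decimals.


The conjugate exponent q satisfies 1/p + 1/q = 1.
p = 11, so q = 11/(11 - 1) = 1.1
|y|^q = 3.9686^1.1 = 4.5551
f*(3.9686) = 4.5551 / 1.1 = 4.141


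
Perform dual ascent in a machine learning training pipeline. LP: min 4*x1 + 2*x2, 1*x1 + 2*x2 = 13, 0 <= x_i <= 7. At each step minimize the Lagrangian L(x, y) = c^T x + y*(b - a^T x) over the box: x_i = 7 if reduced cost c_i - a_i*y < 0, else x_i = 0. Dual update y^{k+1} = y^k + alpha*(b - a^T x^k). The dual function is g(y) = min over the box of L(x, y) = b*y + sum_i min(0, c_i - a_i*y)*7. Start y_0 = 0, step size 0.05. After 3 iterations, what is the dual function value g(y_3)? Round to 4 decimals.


Dual ascent for LP: min 4*x1 + 2*x2, 1*x1 + 2*x2 = 13, 0 <= x_i <= 7
Step 1: y^k = 0.0, reduced costs: (4.0, 2.0)
  x^k = (0.0, 0.0), subgradient = b - a^T x = 13.0
  y^{k+1} = 0.0 + 0.05*13.0 = 0.65
Step 2: y^k = 0.65, reduced costs: (3.35, 0.7)
  x^k = (0.0, 0.0), subgradient = b - a^T x = 13.0
  y^{k+1} = 0.65 + 0.05*13.0 = 1.3
Step 3: y^k = 1.3, reduced costs: (2.7, -0.6)
  x^k = (0.0, 7.0), subgradient = b - a^T x = -1.0
  y^{k+1} = 1.3 + 0.05*-1.0 = 1.25
Dual objective at y_3 = 1.25: reduced costs (2.75, -0.5), box minimizer x = (0.0, 7.0)
g(y_3) = b*y + (c1 - a1*y)*x1 + (c2 - a2*y)*x2 = 13*1.25 + 2.75*0.0 + (-0.5)*7.0 = 16.25 + 0.0 - 3.5 = 12.75


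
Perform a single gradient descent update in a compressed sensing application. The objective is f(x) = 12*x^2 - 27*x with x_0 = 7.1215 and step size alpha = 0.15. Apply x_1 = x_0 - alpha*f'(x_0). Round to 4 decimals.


We compute the gradient at x_0 and apply the update.
f'(x) = 24*x - 27
f'(7.1215) = 24*7.1215 - 27 = 143.916
x_1 = 7.1215 - 0.15*143.916 = -14.4659


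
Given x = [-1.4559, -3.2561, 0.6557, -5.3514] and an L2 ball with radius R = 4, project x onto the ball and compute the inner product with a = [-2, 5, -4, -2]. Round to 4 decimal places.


Step 1: Compute ||x|| (intermediates to 6 decimals).
||x|| = sqrt((-1.4559)^2 + (-3.2561)^2 + 0.6557^2 + (-5.3514)^2) = 6.464461
Step 2: Project.
Since ||x|| > R, scale = R/||x|| = 4/6.464461 = 0.618768, proj(x) = scale * x
proj(x) = [-0.900864, -2.01477, 0.405726, -3.311275]
Step 3: Dot product.
a^T * proj(x) = -2*(-0.900864) + 5*(-2.01477) - 4*0.405726 - 2*(-3.311275) = -3.2725


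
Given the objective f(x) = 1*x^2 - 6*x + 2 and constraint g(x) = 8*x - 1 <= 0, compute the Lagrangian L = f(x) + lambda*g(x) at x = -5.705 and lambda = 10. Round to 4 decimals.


Step 1: Evaluate f(x).
f(-5.705) = 1*(-5.705)^2 - 6*(-5.705) + 2 = 68.777
Step 2: Evaluate g(x).
g(-5.705) = 8*-5.705 - 1 = -46.64
Step 3: Compute Lagrangian.
L = 68.777 + 10*-46.64 = -397.623


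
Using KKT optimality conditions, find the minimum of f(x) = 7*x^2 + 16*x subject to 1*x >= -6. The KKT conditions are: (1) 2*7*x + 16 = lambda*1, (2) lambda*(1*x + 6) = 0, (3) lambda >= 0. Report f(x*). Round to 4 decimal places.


Step 1: Try lambda = 0 (constraint inactive).
Stationarity: 2*7*x + 16 = 0
x* = -16/(2*7) = -8/7 = -1.1429 (rounded; the exact value -8/7 is used below)
Check constraint: 1*-1.1429 = -1.1429 >= -6 -- satisfied.
Step 2: Compute optimal value.
f(x*) = 7*(-8/7)^2 + 16*(-8/7) = -9.1429


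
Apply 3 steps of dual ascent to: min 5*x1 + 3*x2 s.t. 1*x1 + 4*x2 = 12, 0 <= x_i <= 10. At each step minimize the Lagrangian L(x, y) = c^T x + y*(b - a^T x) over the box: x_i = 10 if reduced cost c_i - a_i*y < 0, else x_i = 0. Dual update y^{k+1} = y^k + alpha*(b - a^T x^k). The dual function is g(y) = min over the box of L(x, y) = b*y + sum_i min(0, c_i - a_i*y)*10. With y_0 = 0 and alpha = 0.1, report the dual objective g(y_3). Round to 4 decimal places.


Dual ascent for LP: min 5*x1 + 3*x2, 1*x1 + 4*x2 = 12, 0 <= x_i <= 10
Step 1: y^k = 0.0, reduced costs: (5.0, 3.0)
  x^k = (0.0, 0.0), subgradient = b - a^T x = 12.0
  y^{k+1} = 0.0 + 0.1*12.0 = 1.2
Step 2: y^k = 1.2, reduced costs: (3.8, -1.8)
  x^k = (0.0, 10.0), subgradient = b - a^T x = -28.0
  y^{k+1} = 1.2 + 0.1*-28.0 = -1.6
Step 3: y^k = -1.6, reduced costs: (6.6, 9.4)
  x^k = (0.0, 0.0), subgradient = b - a^T x = 12.0
  y^{k+1} = -1.6 + 0.1*12.0 = -0.4
Dual objective at y_3 = -0.4: reduced costs (5.4, 4.6), box minimizer x = (0.0, 0.0)
g(y_3) = b*y + (c1 - a1*y)*x1 + (c2 - a2*y)*x2 = 12*(-0.4) + 5.4*0.0 + 4.6*0.0 = -4.8 + 0.0 + 0.0 = -4.8


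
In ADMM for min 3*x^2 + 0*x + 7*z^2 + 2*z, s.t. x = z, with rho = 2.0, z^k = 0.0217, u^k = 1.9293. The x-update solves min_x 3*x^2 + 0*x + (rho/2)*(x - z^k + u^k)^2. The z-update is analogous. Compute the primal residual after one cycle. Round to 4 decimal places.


ADMM iteration with rho = 2.0, z^k = 0.0217, u^k = 1.9293
Step 1: x-update.
Minimize 3*x^2 + 0*x + (2.0/2)*(x - 0.0217 + 1.9293)^2
FOC: (2*3 + 2.0)*x = 0 + 2.0*(0.0217 - 1.9293)
x^{k+1} = -0.4769
Step 2: z-update.
Minimize 7*z^2 + 2*z + (2.0/2)*(-0.4769 - z + 1.9293)^2
FOC: (2*7 + 2.0)*z = -2 + 2.0*(-0.4769 + 1.9293)
z^{k+1} = 0.0566
Step 3: u-update.
u^{k+1} = 1.9293 - 0.4769 - 0.0566 = 1.3959
Step 4: Primal residual = |-0.4769 - 0.0566| = 0.5335


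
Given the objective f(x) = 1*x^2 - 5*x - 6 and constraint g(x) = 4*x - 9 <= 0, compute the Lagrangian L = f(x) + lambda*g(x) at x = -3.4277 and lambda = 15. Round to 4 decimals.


Step 1: Evaluate f(x).
f(-3.4277) = 1*(-3.4277)^2 - 5*(-3.4277) - 6 = 22.8876
Step 2: Evaluate g(x).
g(-3.4277) = 4*-3.4277 - 9 = -22.7108
Step 3: Compute Lagrangian.
L = 22.8876 + 15*-22.7108 = -317.7744


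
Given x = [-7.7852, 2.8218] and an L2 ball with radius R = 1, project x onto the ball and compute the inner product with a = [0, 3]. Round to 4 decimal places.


Step 1: Compute ||x|| (intermediates to 6 decimals).
||x|| = sqrt((-7.7852)^2 + 2.8218^2) = 8.280815
Step 2: Project.
Since ||x|| > R, scale = R/||x|| = 1/8.280815 = 0.120761, proj(x) = scale * x
proj(x) = [-0.940149, 0.340763]
Step 3: Dot product.
a^T * proj(x) = 0*(-0.940149) + 3*0.340763 = 1.0223


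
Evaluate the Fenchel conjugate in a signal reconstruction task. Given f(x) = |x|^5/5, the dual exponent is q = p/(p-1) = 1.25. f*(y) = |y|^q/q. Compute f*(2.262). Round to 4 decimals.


The conjugate exponent q satisfies 1/p + 1/q = 1.
p = 5, so q = 5/(5 - 1) = 1.25
|y|^q = 2.262^1.25 = 2.7741
f*(2.262) = 2.7741 / 1.25 = 2.2192


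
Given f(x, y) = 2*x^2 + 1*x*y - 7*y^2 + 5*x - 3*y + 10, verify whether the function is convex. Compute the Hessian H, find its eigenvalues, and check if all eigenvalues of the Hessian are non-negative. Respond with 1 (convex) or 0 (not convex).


The Hessian of f(x,y) = 2*x^2 + 1*x*y - 7*y^2 + 5*x - 3*y + 10 is:
H = [[4, 1], [1, -14]]
Trace = 4 - 14 = -10
Determinant = 4*-14 - (1)^2 = -57
Discriminant = (-10)^2 - 4*-57 = 328.0
Eigenvalues: lambda_1 = -14.0554, lambda_2 = 4.0554
The function is not convex.

0


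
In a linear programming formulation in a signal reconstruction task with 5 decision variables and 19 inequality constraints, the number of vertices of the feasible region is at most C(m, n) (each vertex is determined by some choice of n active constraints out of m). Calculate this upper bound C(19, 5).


Each vertex corresponds to some choice of n active constraints out of m, so the number of vertices is at most C(m, n) = m! / (n!(m-n)!).
m = 19, n = 5
Numerator: 19 * 18 * 17 * 16 * 15
Denominator: 5! = 120
C(19, 5) = 11628


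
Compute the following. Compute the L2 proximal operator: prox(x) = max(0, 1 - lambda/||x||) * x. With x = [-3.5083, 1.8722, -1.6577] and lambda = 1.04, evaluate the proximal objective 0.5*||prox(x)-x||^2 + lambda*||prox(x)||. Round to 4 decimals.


Step 1: Compute ||x||.
||x|| = 4.3083
Step 2: Compute scaling factor.
scale = max(0, 1 - 1.04/4.3083) = 0.7586
Step 3: prox(x) = [-2.6614, 1.4203, -1.2575]
||prox(x)|| = 3.2683
Step 4: Proximal objective.
0.5*||prox-x||^2 = 0.5408
lambda*||prox|| = 3.399
Total = 3.9398


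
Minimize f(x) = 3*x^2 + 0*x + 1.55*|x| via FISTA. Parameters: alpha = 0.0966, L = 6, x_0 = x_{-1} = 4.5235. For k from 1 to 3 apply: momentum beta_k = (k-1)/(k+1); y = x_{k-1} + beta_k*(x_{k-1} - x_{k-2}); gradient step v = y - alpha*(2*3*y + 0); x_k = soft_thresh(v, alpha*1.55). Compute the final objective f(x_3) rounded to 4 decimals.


FISTA on f(x) = 3*x^2 + 0*x + 1.55*|x|
L = 6, alpha = 0.0966
Iteration 1: beta = 0.0, y = 4.5235 + 0.0*(4.5235 - 4.5235) = 4.5235
  grad(y) = 27.141, v = y - alpha*grad = 1.9017
  prox(v) = soft_thresh(1.9017, 0.1497) = 1.7519
Iteration 2: beta = 0.3333, y = 1.7519 + 0.3333*(1.7519 - 4.5235) = 0.8281
  grad(y) = 4.9686, v = y - alpha*grad = 0.3481
  prox(v) = soft_thresh(0.3481, 0.1497) = 0.1984
Iteration 3: beta = 0.5, y = 0.1984 + 0.5*(0.1984 - 1.7519) = -0.5784
  grad(y) = -3.4702, v = y - alpha*grad = -0.2431
  prox(v) = soft_thresh(-0.2431, 0.1497) = -0.0934
f(x_3) = 3*(-0.0934)^2 + 0*(-0.0934) + 1.55*|-0.0934| = 0.171


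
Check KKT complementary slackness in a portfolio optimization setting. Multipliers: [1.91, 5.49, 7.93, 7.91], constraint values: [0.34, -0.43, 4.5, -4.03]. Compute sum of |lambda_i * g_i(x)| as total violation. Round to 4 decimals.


KKT complementary slackness check:
lambda_1 * g_1 = 1.91 * 0.34 = 0.6494
lambda_2 * g_2 = 5.49 * -0.43 = -2.3607
lambda_3 * g_3 = 7.93 * 4.5 = 35.685
lambda_4 * g_4 = 7.91 * -4.03 = -31.8773
Total violation = 0.6494 + 2.3607 + 35.685 + 31.8773 = 70.5724


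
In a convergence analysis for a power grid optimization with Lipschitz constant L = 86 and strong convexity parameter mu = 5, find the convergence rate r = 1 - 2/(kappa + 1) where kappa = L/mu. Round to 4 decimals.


Step 1: Compute the condition number.
kappa = L/mu = 86/5 = 17.2
Step 2: Compute the convergence rate.
r = 1 - 2/(kappa + 1) = 1 - 2*mu/(L + mu) = (L - mu)/(L + mu) = 81/91 = 0.8901


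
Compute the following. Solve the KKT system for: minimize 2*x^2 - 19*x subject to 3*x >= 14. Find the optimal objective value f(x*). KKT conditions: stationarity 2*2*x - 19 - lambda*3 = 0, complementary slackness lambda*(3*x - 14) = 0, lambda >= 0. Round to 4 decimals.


Step 1: Try lambda = 0 (constraint inactive).
Stationarity: 2*2*x - 19 = 0
x* = 19/(2*2) = 4.75
Check constraint: 3*4.75 = 14.25 >= 14 -- satisfied.
Step 2: Compute optimal value.
f(x*) = 2*4.75^2 - 19*4.75 = -45.125


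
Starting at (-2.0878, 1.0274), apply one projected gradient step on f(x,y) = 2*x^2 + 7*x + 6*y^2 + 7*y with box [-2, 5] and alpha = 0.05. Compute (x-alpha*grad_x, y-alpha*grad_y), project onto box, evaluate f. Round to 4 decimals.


Step 1: Compute gradient at (-2.0878, 1.0274).
grad_x = 2*2*-2.0878 + 7 = -1.3512
grad_y = 2*6*1.0274 + 7 = 19.3288
Step 2: Gradient step.
x_raw = -2.0878 - 0.05*-1.3512 = -2.0202
y_raw = 1.0274 - 0.05*19.3288 = 0.061
Step 3: Project onto [-2, 5].
x_proj = clip(-2.0202) = -2.0
y_proj = clip(0.061) = 0.061
Step 4: Evaluate f.
f(-2.0, 0.061) = -5.551


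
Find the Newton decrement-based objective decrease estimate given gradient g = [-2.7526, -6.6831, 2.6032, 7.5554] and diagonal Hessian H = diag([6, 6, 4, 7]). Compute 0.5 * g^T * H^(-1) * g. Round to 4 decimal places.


Step 1: H is diagonal, so H^(-1) * g = [-0.4588, -1.1139, 0.6508, 1.0793].
Step 2: g^T H^(-1) g = sum_i g_i^2 / H_ii
  = (-2.7526)^2/6 + (-6.6831)^2/6 + (2.6032)^2/4 + (7.5554)^2/7
  = 1.2628 + 7.444 + 1.6942 + 8.1549 = 18.5558
Step 3: Objective decrease = 0.5 * g^T H^(-1) g = 9.2779


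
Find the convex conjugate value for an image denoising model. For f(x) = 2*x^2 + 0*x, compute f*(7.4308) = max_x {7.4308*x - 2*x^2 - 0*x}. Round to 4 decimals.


f*(y) = sup_x {y*x - a*x^2 - b*x} = sup_x {(y-b)*x - a*x^2}
FOC: (y - b) - 2a*x = 0 => x* = (y - b)/(2a)
x* = (7.4308 - 0)/(2*2) = 1.8577
f*(7.4308) = (y-b)^2/(4a) = (7.4308 - 0)^2/(4*2)
= 55.2168/8 = 6.9021


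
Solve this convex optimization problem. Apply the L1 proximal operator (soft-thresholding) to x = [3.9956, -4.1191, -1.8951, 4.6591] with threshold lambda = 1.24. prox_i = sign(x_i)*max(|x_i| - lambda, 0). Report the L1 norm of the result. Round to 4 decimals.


Soft-thresholding with lambda = 1.24:
prox(3.9956) = sign(3.9956)*max(|3.9956| - 1.24, 0) = 2.7556
prox(-4.1191) = sign(-4.1191)*max(|-4.1191| - 1.24, 0) = -2.8791
prox(-1.8951) = sign(-1.8951)*max(|-1.8951| - 1.24, 0) = -0.6551
prox(4.6591) = sign(4.6591)*max(|4.6591| - 1.24, 0) = 3.4191
prox(x) = [2.7556, -2.8791, -0.6551, 3.4191]
||prox(x)||_1 = 2.7556 + 2.8791 + 0.6551 + 3.4191 = 9.7089


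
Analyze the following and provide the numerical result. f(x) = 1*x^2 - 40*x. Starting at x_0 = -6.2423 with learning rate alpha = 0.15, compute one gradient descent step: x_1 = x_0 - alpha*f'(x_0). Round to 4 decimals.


We compute the gradient at x_0 and apply the update.
f'(x) = 2*x - 40
f'(-6.2423) = 2*-6.2423 - 40 = -52.4846
x_1 = -6.2423 - 0.15*-52.4846 = 1.6304


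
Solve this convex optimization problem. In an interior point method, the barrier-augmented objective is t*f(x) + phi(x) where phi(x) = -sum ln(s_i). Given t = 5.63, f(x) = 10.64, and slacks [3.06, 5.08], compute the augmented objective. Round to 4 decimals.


Step 1: Compute log-barrier.
ln values: [1.1184, 1.6253]
phi = -(1.1184 + 1.6253) = -2.7437
Step 2: Compute augmented objective.
t*f(x) = 5.63*10.64 = 59.9032
Total = 59.9032 - 2.7437 = 57.1595


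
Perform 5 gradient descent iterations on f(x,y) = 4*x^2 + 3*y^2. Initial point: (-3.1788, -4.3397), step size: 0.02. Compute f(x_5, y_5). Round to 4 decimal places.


Gradient descent on f(x,y) = 4*x^2 + 3*y^2.
Starting point: (-3.1788, -4.3397), alpha = 0.02
Step 1: grad_x = 2*4*-3.1788 = -25.4304, grad_y = 2*3*-4.3397 = -26.0382
  x_1 = -3.1788 - 0.02*-25.4304 = -2.6702
  y_1 = -4.3397 - 0.02*-26.0382 = -3.8189
Step 2: grad_x = 2*4*-2.6702 = -21.3615, grad_y = 2*3*-3.8189 = -22.9136
  x_2 = -2.6702 - 0.02*-21.3615 = -2.243
  y_2 = -3.8189 - 0.02*-22.9136 = -3.3607
Step 3: grad_x = 2*4*-2.243 = -17.9437, grad_y = 2*3*-3.3607 = -20.164
  x_3 = -2.243 - 0.02*-17.9437 = -1.8841
  y_3 = -3.3607 - 0.02*-20.164 = -2.9574
Step 4: grad_x = 2*4*-1.8841 = -15.0727, grad_y = 2*3*-2.9574 = -17.7443
  x_4 = -1.8841 - 0.02*-15.0727 = -1.5826
  y_4 = -2.9574 - 0.02*-17.7443 = -2.6025
Step 5: grad_x = 2*4*-1.5826 = -12.6611, grad_y = 2*3*-2.6025 = -15.615
  x_5 = -1.5826 - 0.02*-12.6611 = -1.3294
  y_5 = -2.6025 - 0.02*-15.615 = -2.2902
f(-1.3294, -2.2902) = 4*(-1.3294)^2 + 3*(-2.2902)^2 = 22.8044


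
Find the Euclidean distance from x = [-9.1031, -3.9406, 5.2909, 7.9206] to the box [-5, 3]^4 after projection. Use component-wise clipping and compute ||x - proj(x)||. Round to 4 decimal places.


Project each component onto [-5, 3].
clip(-9.1031) = -5.0, clip(-3.9406) = -3.9406, clip(5.2909) = 3.0, clip(7.9206) = 3.0
Projection = [-5.0, -3.9406, 3.0, 3.0]
Squared diffs: [16.8354, 0.0, 5.2482, 24.2123]
Distance = sqrt(46.2959) = 6.8041


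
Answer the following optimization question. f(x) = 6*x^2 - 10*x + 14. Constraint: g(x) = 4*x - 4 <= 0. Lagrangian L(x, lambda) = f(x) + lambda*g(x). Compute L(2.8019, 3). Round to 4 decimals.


Step 1: Evaluate f(x).
f(2.8019) = 6*2.8019^2 - 10*2.8019 + 14 = 33.0849
Step 2: Evaluate g(x).
g(2.8019) = 4*2.8019 - 4 = 7.2076
Step 3: Compute Lagrangian.
L = 33.0849 + 3*7.2076 = 54.7077


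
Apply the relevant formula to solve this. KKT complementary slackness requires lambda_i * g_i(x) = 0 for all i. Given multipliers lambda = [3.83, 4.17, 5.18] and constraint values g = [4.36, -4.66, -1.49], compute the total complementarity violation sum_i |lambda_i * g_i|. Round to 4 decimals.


KKT complementary slackness check:
lambda_1 * g_1 = 3.83 * 4.36 = 16.6988
lambda_2 * g_2 = 4.17 * -4.66 = -19.4322
lambda_3 * g_3 = 5.18 * -1.49 = -7.7182
Total violation = 16.6988 + 19.4322 + 7.7182 = 43.8492


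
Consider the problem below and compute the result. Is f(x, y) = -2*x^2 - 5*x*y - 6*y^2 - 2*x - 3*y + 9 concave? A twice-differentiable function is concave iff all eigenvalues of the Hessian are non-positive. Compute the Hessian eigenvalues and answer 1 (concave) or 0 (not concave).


The Hessian of f(x,y) = -2*x^2 - 5*x*y - 6*y^2 - 2*x - 3*y + 9 is:
H = [[-4, -5], [-5, -12]]
Trace = -4 - 12 = -16
Determinant = -4*-12 - (-5)^2 = 23
Discriminant = (-16)^2 - 4*23 = 164.0
Eigenvalues: lambda_1 = -14.4031, lambda_2 = -1.5969
The function is concave.

1


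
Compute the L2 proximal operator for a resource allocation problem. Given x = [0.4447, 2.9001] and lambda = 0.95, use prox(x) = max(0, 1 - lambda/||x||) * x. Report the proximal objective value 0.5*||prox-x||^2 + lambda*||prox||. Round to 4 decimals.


Step 1: Compute ||x||.
||x|| = 2.934
Step 2: Compute scaling factor.
scale = max(0, 1 - 0.95/2.934) = 0.6762
Step 3: prox(x) = [0.3007, 1.9611]
||prox(x)|| = 1.984
Step 4: Proximal objective.
0.5*||prox-x||^2 = 0.4513
lambda*||prox|| = 1.8848
Total = 2.336


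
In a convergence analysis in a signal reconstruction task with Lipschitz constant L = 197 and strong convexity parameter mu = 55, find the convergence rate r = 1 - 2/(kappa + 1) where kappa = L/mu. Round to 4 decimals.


Step 1: Compute the condition number.
kappa = L/mu = 197/55 = 3.5818
Step 2: Compute the convergence rate.
r = 1 - 2/(kappa + 1) = 1 - 2*mu/(L + mu) = (L - mu)/(L + mu) = 142/252 = 0.5635
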